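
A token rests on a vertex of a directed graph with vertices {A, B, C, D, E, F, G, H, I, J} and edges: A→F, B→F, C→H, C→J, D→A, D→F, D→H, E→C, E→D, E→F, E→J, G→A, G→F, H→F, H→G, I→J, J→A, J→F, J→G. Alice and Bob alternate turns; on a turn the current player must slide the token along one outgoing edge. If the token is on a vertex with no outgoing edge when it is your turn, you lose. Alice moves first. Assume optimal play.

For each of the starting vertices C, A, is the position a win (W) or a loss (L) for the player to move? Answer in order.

Work bottom-up. With no move the player to move loses. Otherwise the position is W if at least one move leads to an L position for the opponent, and L if every move leads to a W.
Every edge goes from a vertex to one that appears earlier in the order F, A, G, J, H, I, D, C, E, B, so processing vertices in that order labels each vertex after all of its successors.
F: no outgoing edge → L
A: reaches L-position F → W
G: reaches L-position F → W
J: reaches L-position F → W
H: reaches L-position F → W
I: only reaches J(W), which is W → L
D: reaches L-position F → W
C: only reaches H(W), J(W), all W → L
E: reaches L-position C → W
B: reaches L-position F → W

C: L, A: W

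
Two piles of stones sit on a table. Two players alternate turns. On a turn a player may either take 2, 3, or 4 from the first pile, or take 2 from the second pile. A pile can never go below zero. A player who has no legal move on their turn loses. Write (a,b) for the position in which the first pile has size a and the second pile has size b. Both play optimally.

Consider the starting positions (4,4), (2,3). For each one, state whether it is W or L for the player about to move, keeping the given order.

(4,4): W, (2,3): L

Build the W/L table. Terminal = L. A non-terminal position is W if it has a move to some L; otherwise it is L.
No move ever increases a pile, so every position that can arise here has a ≤ 4 and b ≤ 4; it is enough to label the cells with 0 ≤ a ≤ 4 and 0 ≤ b ≤ 4.
Every move lowers a or b (never raises either), so fill the grid row by row in increasing a, and left to right within a row: each cell's successors are then already labelled.
      b=0  b=1  b=2  b=3  b=4
a=0:    L    L    W    W    L
a=1:    L    L    W    W    L
a=2:    W    W    L    L    W
a=3:    W    W    L    L    W
a=4:    W    W    W    W    W
Cells with no legal move (terminal, hence L): (0,0), (0,1), (1,0), (1,1).
The remaining L cells, each justified by listing all of its moves:
(0,4): →(0,2)(W) only, which is W, so L
(1,4): →(1,2)(W) only, which is W, so L
(2,2): →(0,2)(W), (2,0)(W) — all W, so L
(2,3): →(0,3)(W), (2,1)(W) — all W, so L
(3,2): →(1,2)(W), (0,2)(W), (3,0)(W) — all W, so L
(3,3): →(1,3)(W), (0,3)(W), (3,1)(W) — all W, so L
Every other cell has at least one move into one of the L cells above, so it is W.
(4,4): the move to (1,4) reaches an L cell, so W
(2,3): one of the L cells justified above, so L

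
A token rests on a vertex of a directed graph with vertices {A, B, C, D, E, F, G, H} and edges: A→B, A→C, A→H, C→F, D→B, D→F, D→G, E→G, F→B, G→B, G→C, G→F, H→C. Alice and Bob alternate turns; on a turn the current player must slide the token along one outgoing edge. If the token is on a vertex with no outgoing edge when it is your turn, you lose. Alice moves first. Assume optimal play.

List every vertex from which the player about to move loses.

B, C, E

Use the standard recursion: the mover loses at a terminal position; elsewhere, the mover wins exactly when some move hands the opponent an L position.
Every edge goes from a vertex to one that appears earlier in the order B, F, C, G, D, H, E, A, so processing vertices in that order labels each vertex after all of its successors.
B: no outgoing edge → L
F: reaches L-position B → W
C: only reaches F(W), which is W → L
G: reaches L-position C → W
D: reaches L-position B → W
H: reaches L-position C → W
E: only reaches G(W), which is W → L
A: reaches L-position C → W
The losing starting vertices are exactly the entries labelled L in this table (3 of them).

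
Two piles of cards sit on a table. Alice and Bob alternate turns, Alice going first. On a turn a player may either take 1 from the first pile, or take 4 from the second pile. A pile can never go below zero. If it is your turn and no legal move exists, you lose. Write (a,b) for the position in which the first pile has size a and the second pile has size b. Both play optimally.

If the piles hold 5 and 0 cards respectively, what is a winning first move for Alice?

Compute win/loss labels from the base case upward. A position with no move is L. Any other position is W if it can reach an L in one move, else L.
No move ever increases a pile, so every position that can arise here has a ≤ 5 and b ≤ 0; it is enough to label the cells with 0 ≤ a ≤ 5 and 0 ≤ b ≤ 0.
Every move lowers a or b (never raises either), so fill the grid row by row in increasing a, and left to right within a row: each cell's successors are then already labelled.
      b=0
a=0:    L
a=1:    W
a=2:    L
a=3:    W
a=4:    L
a=5:    W
Cells with no legal move (terminal, hence L): (0,0).
The remaining L cells, each justified by listing all of its moves:
(2,0): only reaches (1,0)(W), which is W → L
(4,0): only reaches (3,0)(W), which is W → L
Every other cell has at least one move into one of the L cells above, so it is W.
From (5,0), the L positions reachable in one move are: (4,0).

Move to (4,0).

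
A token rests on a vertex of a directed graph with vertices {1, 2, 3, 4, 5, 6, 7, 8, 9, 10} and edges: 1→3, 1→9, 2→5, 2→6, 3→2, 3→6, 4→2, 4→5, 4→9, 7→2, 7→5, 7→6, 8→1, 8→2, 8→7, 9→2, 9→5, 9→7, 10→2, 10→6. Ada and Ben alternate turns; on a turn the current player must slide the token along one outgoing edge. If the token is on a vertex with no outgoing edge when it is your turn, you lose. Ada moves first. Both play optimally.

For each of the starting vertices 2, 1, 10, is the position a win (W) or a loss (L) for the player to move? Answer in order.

2: W, 1: L, 10: W

Compute win/loss labels from the base case upward. A position with no move is L. Any other position is W if it can reach an L in one move, else L.
Every edge goes from a vertex to one that appears earlier in the order 5, 6, 2, 7, 9, 3, 4, 1, 10, 8, so processing vertices in that order labels each vertex after all of its successors.
5: no outgoing edge → L
6: no outgoing edge → L
2: reaches L-position 6 → W
7: reaches L-position 6 → W
9: reaches L-position 5 → W
3: reaches L-position 6 → W
4: reaches L-position 5 → W
1: only reaches 3(W), 9(W), all W → L
10: reaches L-position 6 → W
8: reaches L-position 1 → W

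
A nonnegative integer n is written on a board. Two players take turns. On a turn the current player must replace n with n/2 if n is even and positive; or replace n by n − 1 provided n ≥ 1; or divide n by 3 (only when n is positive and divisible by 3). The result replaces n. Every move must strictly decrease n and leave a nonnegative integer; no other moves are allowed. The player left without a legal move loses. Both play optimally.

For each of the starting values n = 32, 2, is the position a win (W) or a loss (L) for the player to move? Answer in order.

Work bottom-up. With no move the player to move loses. Otherwise the position is W if at least one move leads to an L position for the opponent, and L if every move leads to a W.
n=0: no move → L
n=1: can move to 0, which is L ⇒ W
n=2: the only move is to 1(W), a W ⇒ L
n=3: can move to 2, which is L ⇒ W
n=4: can move to 2, which is L ⇒ W
n=5: the only move is to 4(W), a W ⇒ L
n=6: can move to 2, which is L ⇒ W
n=7: the only move is to 6(W), a W ⇒ L
n=8: can move to 7, which is L ⇒ W
n=9: moves to 3(W), 8(W); every one is W ⇒ L
n=10: can move to 5, which is L ⇒ W
n=11: the only move is to 10(W), a W ⇒ L
n=12: can move to 11, which is L ⇒ W
n=13: the only move is to 12(W), a W ⇒ L
n=14: can move to 7, which is L ⇒ W
n=15: can move to 5, which is L ⇒ W
n=16: moves to 8(W), 15(W); every one is W ⇒ L
n=17: can move to 16, which is L ⇒ W
n=18: can move to 9, which is L ⇒ W
n=19: the only move is to 18(W), a W ⇒ L
n=20: can move to 19, which is L ⇒ W
n=21: can move to 7, which is L ⇒ W
n=22: can move to 11, which is L ⇒ W
n=23: the only move is to 22(W), a W ⇒ L
n=24: can move to 23, which is L ⇒ W
n=25: the only move is to 24(W), a W ⇒ L
n=26: can move to 13, which is L ⇒ W
n=27: can move to 9, which is L ⇒ W
n=28: moves to 14(W), 27(W); every one is W ⇒ L
n=29: can move to 28, which is L ⇒ W
n=30: moves to 10(W), 15(W), 29(W); every one is W ⇒ L
n=31: can move to 30, which is L ⇒ W
n=32: can move to 16, which is L ⇒ W

32: W, 2: L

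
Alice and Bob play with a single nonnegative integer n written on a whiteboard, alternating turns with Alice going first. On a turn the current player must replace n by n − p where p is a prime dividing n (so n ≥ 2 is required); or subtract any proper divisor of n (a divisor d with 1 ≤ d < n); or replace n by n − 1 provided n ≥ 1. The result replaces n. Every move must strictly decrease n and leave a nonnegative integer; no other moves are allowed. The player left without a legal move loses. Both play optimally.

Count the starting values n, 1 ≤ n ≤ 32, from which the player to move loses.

Build the W/L table. Terminal = L. A non-terminal position is W if it has a move to some L; otherwise it is L.
n=0: no move → L
n=1: can move to 0, which is L ⇒ W
n=2: can move to 0, which is L ⇒ W
n=3: can move to 0, which is L ⇒ W
n=4: moves to 2(W), 3(W); every one is W ⇒ L
n=5: can move to 0, which is L ⇒ W
n=6: can move to 4, which is L ⇒ W
n=7: can move to 0, which is L ⇒ W
n=8: can move to 4, which is L ⇒ W
n=9: moves to 6(W), 8(W); every one is W ⇒ L
n=10: can move to 9, which is L ⇒ W
n=11: can move to 0, which is L ⇒ W
n=12: can move to 9, which is L ⇒ W
n=13: can move to 0, which is L ⇒ W
n=14: moves to 7(W), 12(W), 13(W); every one is W ⇒ L
n=15: can move to 14, which is L ⇒ W
n=16: can move to 14, which is L ⇒ W
n=17: can move to 0, which is L ⇒ W
n=18: can move to 9, which is L ⇒ W
n=19: can move to 0, which is L ⇒ W
n=20: moves to 10(W), 15(W), 16(W), 18(W), 19(W); every one is W ⇒ L
n=21: can move to 14, which is L ⇒ W
n=22: can move to 20, which is L ⇒ W
n=23: can move to 0, which is L ⇒ W
n=24: can move to 20, which is L ⇒ W
n=25: can move to 20, which is L ⇒ W
n=26: moves to 13(W), 24(W), 25(W); every one is W ⇒ L
n=27: can move to 26, which is L ⇒ W
n=28: can move to 14, which is L ⇒ W
n=29: can move to 0, which is L ⇒ W
n=30: can move to 20, which is L ⇒ W
n=31: can move to 0, which is L ⇒ W
n=32: moves to 16(W), 24(W), 28(W), 30(W), 31(W); every one is W ⇒ L
L entries with 1 ≤ n ≤ 32 (n=0 is outside the asked range and is not counted): n = 4, 9, 14, 20, 26, 32; that makes 6.

6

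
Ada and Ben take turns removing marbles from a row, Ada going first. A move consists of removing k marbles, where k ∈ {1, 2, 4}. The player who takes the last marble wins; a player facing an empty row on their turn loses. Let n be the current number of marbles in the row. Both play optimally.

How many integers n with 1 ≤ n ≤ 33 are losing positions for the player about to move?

Use the standard recursion: the mover loses at a terminal position; elsewhere, the mover wins exactly when some move hands the opponent an L position.
n=0: no move → L
n=1: →0(L), so W
n=2: →0(L), so W
n=3: →2(W), 1(W) — all W, so L
n=4: →3(L), so W
n=5: →3(L), so W
n=6: →5(W), 4(W), 2(W) — all W, so L
n=7: →6(L), so W
n=8: →6(L), so W
n=9: →8(W), 7(W), 5(W) — all W, so L
n=10: →9(L), so W
n=11: →9(L), so W
n=12: →11(W), 10(W), 8(W) — all W, so L
n=13: →12(L), so W
n=14: →12(L), so W
n=15: →14(W), 13(W), 11(W) — all W, so L
n=16: →15(L), so W
n=17: →15(L), so W
n=18: →17(W), 16(W), 14(W) — all W, so L
n=19: →18(L), so W
n=20: →18(L), so W
n=21: →20(W), 19(W), 17(W) — all W, so L
n=22: →21(L), so W
n=23: →21(L), so W
n=24: →23(W), 22(W), 20(W) — all W, so L
n=25: →24(L), so W
n=26: →24(L), so W
n=27: →26(W), 25(W), 23(W) — all W, so L
n=28: →27(L), so W
n=29: →27(L), so W
n=30: →29(W), 28(W), 26(W) — all W, so L
n=31: →30(L), so W
n=32: →30(L), so W
n=33: →32(W), 31(W), 29(W) — all W, so L
L entries with 1 ≤ n ≤ 33 (n=0 is outside the asked range and is not counted): n = 3, 6, 9, 12, 15, 18, 21, 24, 27, 30, 33; that makes 11.

11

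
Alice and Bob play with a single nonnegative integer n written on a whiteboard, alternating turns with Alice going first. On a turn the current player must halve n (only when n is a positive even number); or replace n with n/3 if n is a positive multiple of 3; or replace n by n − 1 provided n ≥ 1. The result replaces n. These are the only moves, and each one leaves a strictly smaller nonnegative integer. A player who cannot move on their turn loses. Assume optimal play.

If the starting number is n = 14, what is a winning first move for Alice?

Use the standard recursion: the mover loses at a terminal position; elsewhere, the mover wins exactly when some move hands the opponent an L position.
n=0: no move → L
n=1: can move to 0, which is L ⇒ W
n=2: the only move is to 1(W), a W ⇒ L
n=3: can move to 2, which is L ⇒ W
n=4: can move to 2, which is L ⇒ W
n=5: the only move is to 4(W), a W ⇒ L
n=6: can move to 2, which is L ⇒ W
n=7: the only move is to 6(W), a W ⇒ L
n=8: can move to 7, which is L ⇒ W
n=9: moves to 3(W), 8(W); every one is W ⇒ L
n=10: can move to 5, which is L ⇒ W
n=11: the only move is to 10(W), a W ⇒ L
n=12: can move to 11, which is L ⇒ W
n=13: the only move is to 12(W), a W ⇒ L
n=14: can move to 7, which is L ⇒ W
From 14, the L positions reachable in one move are: 7, 13. Any move reaching one of these is winning.

Move to 7.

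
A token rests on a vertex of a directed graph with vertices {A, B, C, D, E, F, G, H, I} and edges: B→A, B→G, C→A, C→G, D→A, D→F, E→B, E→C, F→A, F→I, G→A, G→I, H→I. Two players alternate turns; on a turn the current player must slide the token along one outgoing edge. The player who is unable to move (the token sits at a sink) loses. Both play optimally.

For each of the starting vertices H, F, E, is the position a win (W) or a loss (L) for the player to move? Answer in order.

Compute win/loss labels from the base case upward. A position with no move is L. Any other position is W if it can reach an L in one move, else L.
Every edge goes from a vertex to one that appears earlier in the order A, I, G, B, C, E, F, D, H, so processing vertices in that order labels each vertex after all of its successors.
A: no outgoing edge → L
I: no outgoing edge → L
G: can move to I, which is L ⇒ W
B: can move to A, which is L ⇒ W
C: can move to A, which is L ⇒ W
E: moves to C(W), B(W); every one is W ⇒ L
F: can move to I, which is L ⇒ W
D: can move to A, which is L ⇒ W
H: can move to I, which is L ⇒ W

H: W, F: W, E: L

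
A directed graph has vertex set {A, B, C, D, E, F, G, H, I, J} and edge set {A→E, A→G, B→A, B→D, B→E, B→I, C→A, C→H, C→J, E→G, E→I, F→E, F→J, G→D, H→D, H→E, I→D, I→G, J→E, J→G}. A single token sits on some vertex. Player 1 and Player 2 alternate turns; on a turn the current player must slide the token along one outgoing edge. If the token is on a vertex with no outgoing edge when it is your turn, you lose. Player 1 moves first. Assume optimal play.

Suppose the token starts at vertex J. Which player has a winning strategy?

Build the W/L table. Terminal = L. A non-terminal position is W if it has a move to some L; otherwise it is L.
Every edge goes from a vertex to one that appears earlier in the order D, G, I, E, H, J, A, F, B, C, so processing vertices in that order labels each vertex after all of its successors.
D: no outgoing edge → L
G: can move to D, which is L ⇒ W
I: can move to D, which is L ⇒ W
E: moves to I(W), G(W); every one is W ⇒ L
H: can move to E, which is L ⇒ W
J: can move to E, which is L ⇒ W
A: can move to E, which is L ⇒ W
F: can move to E, which is L ⇒ W
B: can move to E, which is L ⇒ W
C: moves to A(W), J(W), H(W); every one is W ⇒ L
From J Player 1 can move to E, reaching an L position.

Player 1 wins.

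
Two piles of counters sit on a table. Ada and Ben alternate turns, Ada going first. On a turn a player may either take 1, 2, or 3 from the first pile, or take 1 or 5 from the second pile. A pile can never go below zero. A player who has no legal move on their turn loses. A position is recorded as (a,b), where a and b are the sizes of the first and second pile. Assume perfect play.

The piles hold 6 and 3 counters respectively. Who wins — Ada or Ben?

Ada wins.

Positions with no move are L. A position that does have a move is losing for the player to move precisely when every available move leads to a winning position for the opponent. Fill in the labels:
No move ever increases a pile, so every position that can arise here has a ≤ 6 and b ≤ 3; it is enough to label the cells with 0 ≤ a ≤ 6 and 0 ≤ b ≤ 3.
Every move lowers a or b (never raises either), so fill the grid row by row in increasing a, and left to right within a row: each cell's successors are then already labelled.
      b=0  b=1  b=2  b=3
a=0:    L    W    L    W
a=1:    W    L    W    L
a=2:    W    W    W    W
a=3:    W    W    W    W
a=4:    L    W    L    W
a=5:    W    L    W    L
a=6:    W    W    W    W
Cells with no legal move (terminal, hence L): (0,0).
The remaining L cells, each justified by listing all of its moves:
(0,2): the only move is to (0,1)(W), a W ⇒ L
(1,1): moves to (0,1)(W), (1,0)(W); every one is W ⇒ L
(1,3): moves to (0,3)(W), (1,2)(W); every one is W ⇒ L
(4,0): moves to (3,0)(W), (2,0)(W), (1,0)(W); every one is W ⇒ L
(4,2): moves to (3,2)(W), (2,2)(W), (1,2)(W), (4,1)(W); every one is W ⇒ L
(5,1): moves to (4,1)(W), (3,1)(W), (2,1)(W), (5,0)(W); every one is W ⇒ L
(5,3): moves to (4,3)(W), (3,3)(W), (2,3)(W), (5,2)(W); every one is W ⇒ L
Every other cell has at least one move into one of the L cells above, so it is W.
The starting position (6,3) is W: Ada should move to (5,3), handing over an L position.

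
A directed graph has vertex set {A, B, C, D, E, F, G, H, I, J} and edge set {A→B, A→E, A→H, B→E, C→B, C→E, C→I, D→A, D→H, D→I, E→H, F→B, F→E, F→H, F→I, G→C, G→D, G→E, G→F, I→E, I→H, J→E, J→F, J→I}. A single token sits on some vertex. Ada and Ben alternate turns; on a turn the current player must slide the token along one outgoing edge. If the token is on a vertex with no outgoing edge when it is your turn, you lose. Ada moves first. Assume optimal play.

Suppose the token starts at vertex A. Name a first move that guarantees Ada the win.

Move to B.

Build the W/L table. Terminal = L. A non-terminal position is W if it has a move to some L; otherwise it is L.
Every edge goes from a vertex to one that appears earlier in the order H, E, B, A, I, F, D, J, C, G, so processing vertices in that order labels each vertex after all of its successors.
H: no outgoing edge → L
E: reaches L-position H → W
B: only reaches E(W), which is W → L
A: reaches L-position B → W
I: reaches L-position H → W
F: reaches L-position B → W
D: reaches L-position H → W
J: only reaches F(W), I(W), E(W), all W → L
C: reaches L-position B → W
G: only reaches C(W), D(W), F(W), E(W), all W → L
From A, the L positions reachable in one move are: B, H. Any move reaching one of these is winning.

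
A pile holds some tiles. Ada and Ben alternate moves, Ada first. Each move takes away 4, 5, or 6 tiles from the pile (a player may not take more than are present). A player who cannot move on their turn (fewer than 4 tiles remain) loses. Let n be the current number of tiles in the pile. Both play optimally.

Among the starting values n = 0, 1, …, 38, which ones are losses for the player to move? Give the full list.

0, 1, 2, 3, 10, 11, 12, 13, 20, 21, 22, 23, 30, 31, 32, 33

Build the W/L table. Terminal = L. A non-terminal position is W if it has a move to some L; otherwise it is L.
n=0: no move → L
n=1: no move → L
n=2: no move → L
n=3: no move → L
n=4: can move to 0, which is L ⇒ W
n=5: can move to 1, which is L ⇒ W
n=6: can move to 2, which is L ⇒ W
n=7: can move to 3, which is L ⇒ W
n=8: can move to 3, which is L ⇒ W
n=9: can move to 3, which is L ⇒ W
n=10: moves to 6(W), 5(W), 4(W); every one is W ⇒ L
n=11: moves to 7(W), 6(W), 5(W); every one is W ⇒ L
n=12: moves to 8(W), 7(W), 6(W); every one is W ⇒ L
n=13: moves to 9(W), 8(W), 7(W); every one is W ⇒ L
n=14: can move to 10, which is L ⇒ W
n=15: can move to 11, which is L ⇒ W
n=16: can move to 12, which is L ⇒ W
n=17: can move to 13, which is L ⇒ W
n=18: can move to 13, which is L ⇒ W
n=19: can move to 13, which is L ⇒ W
n=20: moves to 16(W), 15(W), 14(W); every one is W ⇒ L
n=21: moves to 17(W), 16(W), 15(W); every one is W ⇒ L
n=22: moves to 18(W), 17(W), 16(W); every one is W ⇒ L
n=23: moves to 19(W), 18(W), 17(W); every one is W ⇒ L
n=24: can move to 20, which is L ⇒ W
n=25: can move to 21, which is L ⇒ W
n=26: can move to 22, which is L ⇒ W
n=27: can move to 23, which is L ⇒ W
n=28: can move to 23, which is L ⇒ W
n=29: can move to 23, which is L ⇒ W
n=30: moves to 26(W), 25(W), 24(W); every one is W ⇒ L
n=31: moves to 27(W), 26(W), 25(W); every one is W ⇒ L
n=32: moves to 28(W), 27(W), 26(W); every one is W ⇒ L
n=33: moves to 29(W), 28(W), 27(W); every one is W ⇒ L
n=34: can move to 30, which is L ⇒ W
n=35: can move to 31, which is L ⇒ W
n=36: can move to 32, which is L ⇒ W
n=37: can move to 33, which is L ⇒ W
n=38: can move to 33, which is L ⇒ W
Reading off the rows marked L gives the requested list; there are 16 such values of n.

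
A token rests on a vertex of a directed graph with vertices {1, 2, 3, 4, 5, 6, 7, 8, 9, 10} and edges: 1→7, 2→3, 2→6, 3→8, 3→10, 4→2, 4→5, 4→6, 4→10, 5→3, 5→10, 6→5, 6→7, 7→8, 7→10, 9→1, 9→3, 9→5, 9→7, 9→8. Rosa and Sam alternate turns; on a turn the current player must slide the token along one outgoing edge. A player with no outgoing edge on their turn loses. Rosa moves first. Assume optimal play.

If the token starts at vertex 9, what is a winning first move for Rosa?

Work bottom-up. With no move the player to move loses. Otherwise the position is W if at least one move leads to an L position for the opponent, and L if every move leads to a W.
Every edge goes from a vertex to one that appears earlier in the order 8, 10, 3, 5, 7, 1, 6, 2, 4, 9, so processing vertices in that order labels each vertex after all of its successors.
8: no outgoing edge → L
10: no outgoing edge → L
3: reaches L-position 10 → W
5: reaches L-position 10 → W
7: reaches L-position 10 → W
1: only reaches 7(W), which is W → L
6: only reaches 7(W), 5(W), all W → L
2: reaches L-position 6 → W
4: reaches L-position 6 → W
9: reaches L-position 1 → W
From 9, the L positions reachable in one move are: 1, 8. Any move reaching one of these is winning.

Move to 1.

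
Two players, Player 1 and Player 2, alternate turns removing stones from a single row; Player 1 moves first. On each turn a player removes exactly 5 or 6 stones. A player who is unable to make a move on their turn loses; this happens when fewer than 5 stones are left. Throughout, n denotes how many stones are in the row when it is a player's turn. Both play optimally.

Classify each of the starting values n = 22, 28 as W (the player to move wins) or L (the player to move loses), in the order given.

22: L, 28: W

Work bottom-up. With no move the player to move loses. Otherwise the position is W if at least one move leads to an L position for the opponent, and L if every move leads to a W.
n=0: no move → L
n=1: no move → L
n=2: no move → L
n=3: no move → L
n=4: no move → L
n=5: can move to 0, which is L ⇒ W
n=6: can move to 1, which is L ⇒ W
n=7: can move to 2, which is L ⇒ W
n=8: can move to 3, which is L ⇒ W
n=9: can move to 4, which is L ⇒ W
n=10: can move to 4, which is L ⇒ W
n=11: moves to 6(W), 5(W); every one is W ⇒ L
n=12: moves to 7(W), 6(W); every one is W ⇒ L
n=13: moves to 8(W), 7(W); every one is W ⇒ L
n=14: moves to 9(W), 8(W); every one is W ⇒ L
n=15: moves to 10(W), 9(W); every one is W ⇒ L
n=16: can move to 11, which is L ⇒ W
n=17: can move to 12, which is L ⇒ W
n=18: can move to 13, which is L ⇒ W
n=19: can move to 14, which is L ⇒ W
n=20: can move to 15, which is L ⇒ W
n=21: can move to 15, which is L ⇒ W
n=22: moves to 17(W), 16(W); every one is W ⇒ L
n=23: moves to 18(W), 17(W); every one is W ⇒ L
n=24: moves to 19(W), 18(W); every one is W ⇒ L
n=25: moves to 20(W), 19(W); every one is W ⇒ L
n=26: moves to 21(W), 20(W); every one is W ⇒ L
n=27: can move to 22, which is L ⇒ W
n=28: can move to 23, which is L ⇒ W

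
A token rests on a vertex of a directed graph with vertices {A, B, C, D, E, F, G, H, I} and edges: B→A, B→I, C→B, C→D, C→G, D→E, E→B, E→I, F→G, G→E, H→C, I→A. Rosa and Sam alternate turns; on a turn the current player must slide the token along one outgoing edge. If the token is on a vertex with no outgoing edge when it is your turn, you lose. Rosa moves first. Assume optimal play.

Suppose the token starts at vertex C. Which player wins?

Use the standard recursion: the mover loses at a terminal position; elsewhere, the mover wins exactly when some move hands the opponent an L position.
Every edge goes from a vertex to one that appears earlier in the order A, I, B, E, D, G, C, H, F, so processing vertices in that order labels each vertex after all of its successors.
A: no outgoing edge → L
I: W (go to A, an L position)
B: W (go to A, an L position)
E: L (options B(W), I(W) are all W)
D: W (go to E, an L position)
G: W (go to E, an L position)
C: L (options G(W), D(W), B(W) are all W)
H: W (go to C, an L position)
F: L (sole option G(W) is W)
The starting position C is L: whatever Rosa does, the opponent receives a W position.

Sam wins.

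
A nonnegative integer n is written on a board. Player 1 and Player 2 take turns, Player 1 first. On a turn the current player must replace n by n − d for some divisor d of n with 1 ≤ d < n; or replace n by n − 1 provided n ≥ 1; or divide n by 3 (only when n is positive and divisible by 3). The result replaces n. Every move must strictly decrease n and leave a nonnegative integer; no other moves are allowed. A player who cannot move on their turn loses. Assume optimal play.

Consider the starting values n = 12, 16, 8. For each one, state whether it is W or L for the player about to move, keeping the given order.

Compute win/loss labels from the base case upward. A position with no move is L. Any other position is W if it can reach an L in one move, else L.
n=0: no move → L
n=1: reaches L-position 0 → W
n=2: only reaches 1(W), which is W → L
n=3: reaches L-position 2 → W
n=4: reaches L-position 2 → W
n=5: only reaches 4(W), which is W → L
n=6: reaches L-position 2 → W
n=7: only reaches 6(W), which is W → L
n=8: reaches L-position 7 → W
n=9: only reaches 3(W), 6(W), 8(W), all W → L
n=10: reaches L-position 5 → W
n=11: only reaches 10(W), which is W → L
n=12: reaches L-position 9 → W
n=13: only reaches 12(W), which is W → L
n=14: reaches L-position 7 → W
n=15: reaches L-position 5 → W
n=16: only reaches 8(W), 12(W), 14(W), 15(W), all W → L

12: W, 16: L, 8: W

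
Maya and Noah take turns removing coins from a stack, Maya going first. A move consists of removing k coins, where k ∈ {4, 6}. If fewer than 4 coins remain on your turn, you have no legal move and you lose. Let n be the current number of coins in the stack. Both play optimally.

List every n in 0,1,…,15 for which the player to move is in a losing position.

Work bottom-up. With no move the player to move loses. Otherwise the position is W if at least one move leads to an L position for the opponent, and L if every move leads to a W.
n=0: no move → L
n=1: no move → L
n=2: no move → L
n=3: no move → L
n=4: reaches L-position 0 → W
n=5: reaches L-position 1 → W
n=6: reaches L-position 2 → W
n=7: reaches L-position 3 → W
n=8: reaches L-position 2 → W
n=9: reaches L-position 3 → W
n=10: only reaches 6(W), 4(W), all W → L
n=11: only reaches 7(W), 5(W), all W → L
n=12: only reaches 8(W), 6(W), all W → L
n=13: only reaches 9(W), 7(W), all W → L
n=14: reaches L-position 10 → W
n=15: reaches L-position 11 → W
The losing starting values of n are exactly the entries labelled L in this table (8 of them).

0, 1, 2, 3, 10, 11, 12, 13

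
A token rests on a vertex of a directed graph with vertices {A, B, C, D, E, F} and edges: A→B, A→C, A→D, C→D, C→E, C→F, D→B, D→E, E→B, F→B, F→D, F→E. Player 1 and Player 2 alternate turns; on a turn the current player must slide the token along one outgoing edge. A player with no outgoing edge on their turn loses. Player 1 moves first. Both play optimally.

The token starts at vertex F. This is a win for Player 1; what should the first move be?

Work bottom-up. With no move the player to move loses. Otherwise the position is W if at least one move leads to an L position for the opponent, and L if every move leads to a W.
Every edge goes from a vertex to one that appears earlier in the order B, E, D, F, C, A, so processing vertices in that order labels each vertex after all of its successors.
B: no outgoing edge → L
E: →B(L), so W
D: →B(L), so W
F: →B(L), so W
C: →F(W), D(W), E(W) — all W, so L
A: →C(L), so W
From F, the L positions reachable in one move are: B.

Move to B.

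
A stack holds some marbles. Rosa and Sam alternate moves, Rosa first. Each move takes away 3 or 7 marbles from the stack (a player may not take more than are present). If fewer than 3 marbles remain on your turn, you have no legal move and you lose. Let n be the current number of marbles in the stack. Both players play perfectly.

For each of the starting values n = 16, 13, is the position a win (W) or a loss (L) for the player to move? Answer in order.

Positions with no move are L. A position that does have a move is losing for the player to move precisely when every available move leads to a winning position for the opponent. Fill in the labels:
n=0: no move → L
n=1: no move → L
n=2: no move → L
n=3: reaches L-position 0 → W
n=4: reaches L-position 1 → W
n=5: reaches L-position 2 → W
n=6: only reaches 3(W), which is W → L
n=7: reaches L-position 0 → W
n=8: reaches L-position 1 → W
n=9: reaches L-position 6 → W
n=10: only reaches 7(W), 3(W), all W → L
n=11: only reaches 8(W), 4(W), all W → L
n=12: only reaches 9(W), 5(W), all W → L
n=13: reaches L-position 10 → W
n=14: reaches L-position 11 → W
n=15: reaches L-position 12 → W
n=16: only reaches 13(W), 9(W), all W → L

16: L, 13: W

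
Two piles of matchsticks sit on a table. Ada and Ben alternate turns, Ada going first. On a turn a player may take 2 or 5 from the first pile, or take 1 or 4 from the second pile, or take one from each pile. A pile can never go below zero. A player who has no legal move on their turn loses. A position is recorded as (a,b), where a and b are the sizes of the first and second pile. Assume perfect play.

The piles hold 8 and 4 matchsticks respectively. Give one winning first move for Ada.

Move to (6,4).

Use the standard recursion: the mover loses at a terminal position; elsewhere, the mover wins exactly when some move hands the opponent an L position.
No move ever increases a pile, so every position that can arise here has a ≤ 8 and b ≤ 4; it is enough to label the cells with 0 ≤ a ≤ 8 and 0 ≤ b ≤ 4.
Every move lowers a or b (never raises either), so fill the grid row by row in increasing a, and left to right within a row: each cell's successors are then already labelled.
      b=0  b=1  b=2  b=3  b=4
a=0:    L    W    L    W    W
a=1:    L    W    L    W    W
a=2:    W    W    W    W    L
a=3:    W    L    W    L    W
a=4:    L    W    W    L    W
a=5:    W    W    W    W    W
a=6:    W    L    W    W    L
a=7:    L    W    W    L    W
a=8:    L    W    L    W    W
Cells with no legal move (terminal, hence L): (0,0), (1,0).
The remaining L cells, each justified by listing all of its moves:
(0,2): the only move is to (0,1)(W), a W ⇒ L
(1,2): moves to (1,1)(W), (0,1)(W); every one is W ⇒ L
(2,4): moves to (0,4)(W), (2,3)(W), (2,0)(W), (1,3)(W); every one is W ⇒ L
(3,1): moves to (1,1)(W), (3,0)(W), (2,0)(W); every one is W ⇒ L
(3,3): moves to (1,3)(W), (3,2)(W), (2,2)(W); every one is W ⇒ L
(4,0): the only move is to (2,0)(W), a W ⇒ L
(4,3): moves to (2,3)(W), (4,2)(W), (3,2)(W); every one is W ⇒ L
(6,1): moves to (4,1)(W), (1,1)(W), (6,0)(W), (5,0)(W); every one is W ⇒ L
(6,4): moves to (4,4)(W), (1,4)(W), (6,3)(W), (6,0)(W), (5,3)(W); every one is W ⇒ L
(7,0): moves to (5,0)(W), (2,0)(W); every one is W ⇒ L
(7,3): moves to (5,3)(W), (2,3)(W), (7,2)(W), (6,2)(W); every one is W ⇒ L
(8,0): moves to (6,0)(W), (3,0)(W); every one is W ⇒ L
(8,2): moves to (6,2)(W), (3,2)(W), (8,1)(W), (7,1)(W); every one is W ⇒ L
Every other cell has at least one move into one of the L cells above, so it is W.
From (8,4), the L positions reachable in one move are: (6,4), (8,0), (7,3). Any move reaching one of these is winning.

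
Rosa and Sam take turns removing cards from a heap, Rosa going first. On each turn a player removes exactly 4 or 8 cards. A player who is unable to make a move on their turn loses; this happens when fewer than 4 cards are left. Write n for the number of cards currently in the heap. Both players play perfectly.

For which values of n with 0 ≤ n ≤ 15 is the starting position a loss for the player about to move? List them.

0, 1, 2, 3, 12, 13, 14, 15

Work bottom-up. With no move the player to move loses. Otherwise the position is W if at least one move leads to an L position for the opponent, and L if every move leads to a W.
n=0: no move → L
n=1: no move → L
n=2: no move → L
n=3: no move → L
n=4: →0(L), so W
n=5: →1(L), so W
n=6: →2(L), so W
n=7: →3(L), so W
n=8: →0(L), so W
n=9: →1(L), so W
n=10: →2(L), so W
n=11: →3(L), so W
n=12: →8(W), 4(W) — all W, so L
n=13: →9(W), 5(W) — all W, so L
n=14: →10(W), 6(W) — all W, so L
n=15: →11(W), 7(W) — all W, so L
Reading off the rows marked L gives the requested list; there are 8 such values of n.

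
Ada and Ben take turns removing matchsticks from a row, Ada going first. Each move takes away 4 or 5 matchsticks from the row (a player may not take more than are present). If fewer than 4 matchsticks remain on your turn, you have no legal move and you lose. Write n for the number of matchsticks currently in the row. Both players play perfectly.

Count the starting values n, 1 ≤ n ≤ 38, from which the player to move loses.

Label each position W (a win for the player to move) or L (a loss). A position with no legal move is L; any other position is W exactly when some move reaches an L, and L when every move reaches a W.
n=0: no move → L
n=1: no move → L
n=2: no move → L
n=3: no move → L
n=4: can move to 0, which is L ⇒ W
n=5: can move to 1, which is L ⇒ W
n=6: can move to 2, which is L ⇒ W
n=7: can move to 3, which is L ⇒ W
n=8: can move to 3, which is L ⇒ W
n=9: moves to 5(W), 4(W); every one is W ⇒ L
n=10: moves to 6(W), 5(W); every one is W ⇒ L
n=11: moves to 7(W), 6(W); every one is W ⇒ L
n=12: moves to 8(W), 7(W); every one is W ⇒ L
n=13: can move to 9, which is L ⇒ W
n=14: can move to 10, which is L ⇒ W
n=15: can move to 11, which is L ⇒ W
n=16: can move to 12, which is L ⇒ W
n=17: can move to 12, which is L ⇒ W
n=18: moves to 14(W), 13(W); every one is W ⇒ L
n=19: moves to 15(W), 14(W); every one is W ⇒ L
n=20: moves to 16(W), 15(W); every one is W ⇒ L
n=21: moves to 17(W), 16(W); every one is W ⇒ L
n=22: can move to 18, which is L ⇒ W
n=23: can move to 19, which is L ⇒ W
n=24: can move to 20, which is L ⇒ W
n=25: can move to 21, which is L ⇒ W
n=26: can move to 21, which is L ⇒ W
n=27: moves to 23(W), 22(W); every one is W ⇒ L
n=28: moves to 24(W), 23(W); every one is W ⇒ L
n=29: moves to 25(W), 24(W); every one is W ⇒ L
n=30: moves to 26(W), 25(W); every one is W ⇒ L
n=31: can move to 27, which is L ⇒ W
n=32: can move to 28, which is L ⇒ W
n=33: can move to 29, which is L ⇒ W
n=34: can move to 30, which is L ⇒ W
n=35: can move to 30, which is L ⇒ W
n=36: moves to 32(W), 31(W); every one is W ⇒ L
n=37: moves to 33(W), 32(W); every one is W ⇒ L
n=38: moves to 34(W), 33(W); every one is W ⇒ L
L entries with 1 ≤ n ≤ 38 (n=0 is outside the asked range and is not counted): n = 1, 2, 3, 9, 10, 11, 12, 18, 19, 20, 21, 27, 28, 29, 30, 36, 37, 38; that makes 18.

18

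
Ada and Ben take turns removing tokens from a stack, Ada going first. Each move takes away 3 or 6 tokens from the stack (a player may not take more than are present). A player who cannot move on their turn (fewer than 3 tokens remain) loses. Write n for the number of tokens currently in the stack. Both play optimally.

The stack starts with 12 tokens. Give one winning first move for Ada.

Classify positions by backward induction: terminal positions (no move available) are L. From any other position, the mover wins iff some move reaches an L.
n=0: no move → L
n=1: no move → L
n=2: no move → L
n=3: →0(L), so W
n=4: →1(L), so W
n=5: →2(L), so W
n=6: →0(L), so W
n=7: →1(L), so W
n=8: →2(L), so W
n=9: →6(W), 3(W) — all W, so L
n=10: →7(W), 4(W) — all W, so L
n=11: →8(W), 5(W) — all W, so L
n=12: →9(L), so W
From 12, the L positions reachable in one move are: 9.

Remove 3, leaving 9.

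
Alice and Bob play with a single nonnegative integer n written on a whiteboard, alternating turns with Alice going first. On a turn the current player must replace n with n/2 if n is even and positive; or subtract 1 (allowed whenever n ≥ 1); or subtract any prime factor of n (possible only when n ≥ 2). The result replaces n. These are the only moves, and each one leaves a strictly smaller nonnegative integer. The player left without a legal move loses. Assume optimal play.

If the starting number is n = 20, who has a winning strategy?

Positions with no move are L. A position that does have a move is losing for the player to move precisely when every available move leads to a winning position for the opponent. Fill in the labels:
n=0: no move → L
n=1: reaches L-position 0 → W
n=2: reaches L-position 0 → W
n=3: reaches L-position 0 → W
n=4: only reaches 2(W), 3(W), all W → L
n=5: reaches L-position 0 → W
n=6: reaches L-position 4 → W
n=7: reaches L-position 0 → W
n=8: reaches L-position 4 → W
n=9: only reaches 6(W), 8(W), all W → L
n=10: reaches L-position 9 → W
n=11: reaches L-position 0 → W
n=12: reaches L-position 9 → W
n=13: reaches L-position 0 → W
n=14: only reaches 7(W), 12(W), 13(W), all W → L
n=15: reaches L-position 14 → W
n=16: reaches L-position 14 → W
n=17: reaches L-position 0 → W
n=18: reaches L-position 9 → W
n=19: reaches L-position 0 → W
n=20: only reaches 10(W), 15(W), 18(W), 19(W), all W → L
The starting position 20 is L: whatever Alice does, the opponent receives a W position.

Bob wins.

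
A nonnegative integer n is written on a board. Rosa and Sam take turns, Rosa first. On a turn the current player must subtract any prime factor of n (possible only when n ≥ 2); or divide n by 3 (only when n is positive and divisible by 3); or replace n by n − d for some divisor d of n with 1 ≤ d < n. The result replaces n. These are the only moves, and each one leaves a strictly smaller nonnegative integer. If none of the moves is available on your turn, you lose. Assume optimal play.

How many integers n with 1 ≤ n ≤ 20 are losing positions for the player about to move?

Compute win/loss labels from the base case upward. A position with no move is L. Any other position is W if it can reach an L in one move, else L.
n=0: no move → L
n=1: no move → L
n=2: reaches L-position 0 → W
n=3: reaches L-position 0 → W
n=4: only reaches 2(W), 3(W), all W → L
n=5: reaches L-position 0 → W
n=6: reaches L-position 4 → W
n=7: reaches L-position 0 → W
n=8: reaches L-position 4 → W
n=9: only reaches 3(W), 6(W), 8(W), all W → L
n=10: reaches L-position 9 → W
n=11: reaches L-position 0 → W
n=12: reaches L-position 4 → W
n=13: reaches L-position 0 → W
n=14: only reaches 7(W), 12(W), 13(W), all W → L
n=15: reaches L-position 14 → W
n=16: reaches L-position 14 → W
n=17: reaches L-position 0 → W
n=18: reaches L-position 9 → W
n=19: reaches L-position 0 → W
n=20: only reaches 10(W), 15(W), 16(W), 18(W), 19(W), all W → L
L entries with 1 ≤ n ≤ 20 (n=0 is outside the asked range and is not counted): n = 1, 4, 9, 14, 20; that makes 5.

5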